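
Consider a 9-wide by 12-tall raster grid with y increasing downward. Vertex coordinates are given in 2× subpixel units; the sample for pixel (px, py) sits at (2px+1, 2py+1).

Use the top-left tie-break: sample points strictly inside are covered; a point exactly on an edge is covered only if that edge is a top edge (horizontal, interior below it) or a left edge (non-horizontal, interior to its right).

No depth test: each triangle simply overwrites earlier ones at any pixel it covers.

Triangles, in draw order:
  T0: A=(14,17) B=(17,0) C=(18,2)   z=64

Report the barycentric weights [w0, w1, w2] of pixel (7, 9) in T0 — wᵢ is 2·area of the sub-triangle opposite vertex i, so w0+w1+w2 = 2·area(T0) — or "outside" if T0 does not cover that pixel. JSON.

T0:
  2·area = 23
  edge (14, 17)→(17, 0): d=(3,-17) top-left  bias=+0
  edge (17, 0)→(18, 2): d=(1,2) right/bottom  bias=-1
  edge (18, 2)→(14, 17): d=(-4,15) right/bottom  bias=-1
    (8,0)@(17, 1): e=[3,1,19] → X
    (8,1)@(17, 3): e=[9,3,11] → X
    (8,2)@(17, 5): e=[15,5,3] → X
    (8,3)@(17, 7): e=[21,7,-5] → .
    (7,6)@(15, 13): e=[5,17,1] → X
    (8,6)@(17, 13): e=[39,13,-29] → .
    (7,7)@(15, 15): e=[11,19,-7] → .
  covered (4 px):
    . . . . . . . . X
    . . . . . . . . X
    . . . . . . . . X
    . . . . . . . . .
    . . . . . . . . .
    . . . . . . . . .
    . . . . . . . X .
    . . . . . . . . .
    . . . . . . . . .
    . . . . . . . . .
    . . . . . . . . .
    . . . . . . . . .

Answer: "outside"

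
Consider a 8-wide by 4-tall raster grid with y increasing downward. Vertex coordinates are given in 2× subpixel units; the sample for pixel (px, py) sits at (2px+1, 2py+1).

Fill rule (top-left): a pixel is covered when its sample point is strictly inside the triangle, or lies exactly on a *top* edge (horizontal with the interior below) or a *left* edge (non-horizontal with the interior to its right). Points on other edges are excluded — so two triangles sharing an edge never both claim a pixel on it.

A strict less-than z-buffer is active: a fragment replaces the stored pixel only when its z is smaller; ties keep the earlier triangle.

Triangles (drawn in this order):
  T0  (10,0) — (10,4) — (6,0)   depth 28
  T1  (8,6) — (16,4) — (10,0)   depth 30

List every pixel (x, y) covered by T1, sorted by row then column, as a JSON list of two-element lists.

T0:
  2·area = 16
  edge (10, 0)→(10, 4): d=(0,4) right/bottom  bias=-1
  edge (10, 4)→(6, 0): d=(-4,-4) top-left  bias=+0
  edge (6, 0)→(10, 0): d=(4,0) top-left  bias=+0
    (3,0)@(7, 1): e=[12,0,4] → #  [on edge]
    (4,0)@(9, 1): e=[4,8,4] → #
    (5,0)@(11, 1): e=[-4,16,4] → ·
    (3,1)@(7, 3): e=[12,-8,12] → ·
    (4,1)@(9, 3): e=[4,0,12] → #  [on edge]
    (5,1)@(11, 3): e=[-4,8,12] → ·
    (4,2)@(9, 5): e=[4,-8,20] → ·
    (5,2)@(11, 5): e=[-4,0,20] → ·  [on edge]
    (6,3)@(13, 7): e=[-12,0,28] → ·  [on edge]
  covered (3 px):
    · · · # # · · ·
    · · · · # · · ·
    · · · · · · · ·
    · · · · · · · ·
T1:
  2·area = 44  (B↔C swapped to make it positive)
  edge (8, 6)→(10, 0): d=(2,-6) top-left  bias=+0
  edge (10, 0)→(16, 4): d=(6,4) right/bottom  bias=-1
  edge (16, 4)→(8, 6): d=(-8,2) right/bottom  bias=-1
    (5,0)@(11, 1): e=[8,2,34] → #
    (6,0)@(13, 1): e=[20,-6,30] → ·
    (4,1)@(9, 3): e=[0,22,22] → #  [on edge]
    (6,1)@(13, 3): e=[24,6,14] → #
    (7,1)@(15, 3): e=[36,-2,10] → ·
    (4,2)@(9, 5): e=[4,34,6] → #
    (6,2)@(13, 5): e=[28,18,-2] → ·
    (4,3)@(9, 7): e=[8,46,-10] → ·
    (5,3)@(11, 7): e=[20,38,-14] → ·
  covered (6 px):
    · · · · · # · ·
    · · · · # # # ·
    · · · · # # · ·
    · · · · · · · ·

Answer: [[5,0],[4,1],[5,1],[6,1],[4,2],[5,2]]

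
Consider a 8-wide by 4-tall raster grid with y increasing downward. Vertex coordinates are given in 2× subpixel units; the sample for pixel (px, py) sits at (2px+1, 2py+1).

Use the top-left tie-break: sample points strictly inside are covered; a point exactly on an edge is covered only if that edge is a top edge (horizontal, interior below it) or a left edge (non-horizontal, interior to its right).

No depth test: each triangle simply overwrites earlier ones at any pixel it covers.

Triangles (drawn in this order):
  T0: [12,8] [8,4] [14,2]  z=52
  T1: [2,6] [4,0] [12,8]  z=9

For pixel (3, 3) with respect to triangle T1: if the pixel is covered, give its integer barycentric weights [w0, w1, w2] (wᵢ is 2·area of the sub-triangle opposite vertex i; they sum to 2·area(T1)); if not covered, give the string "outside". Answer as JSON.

T0:
  2·area = 32
  edge (12, 8)→(8, 4): d=(-4,-4) top-left  bias=+0
  edge (8, 4)→(14, 2): d=(6,-2) top-left  bias=+0
  edge (14, 2)→(12, 8): d=(-2,6) right/bottom  bias=-1
    (2,0)@(5, 1): e=[0,-24,56] → .  [on edge]
    (3,1)@(7, 3): e=[0,-8,40] → .  [on edge]
    (5,1)@(11, 3): e=[16,0,16] → X  [on edge]
    (6,1)@(13, 3): e=[24,4,4] → X
    (7,1)@(15, 3): e=[32,8,-8] → .
    (2,2)@(5, 5): e=[-16,0,48] → .  [on edge]
    (4,2)@(9, 5): e=[0,8,24] → X  [on edge]
    (6,2)@(13, 5): e=[16,16,0] → .  [on edge]
    (4,3)@(9, 7): e=[-8,20,20] → .
    (5,3)@(11, 7): e=[0,24,8] → X  [on edge]
    (6,3)@(13, 7): e=[8,28,-4] → .
  covered (5 px):
    . . . . . . . .
    . . . . . X X .
    . . . . X X . .
    . . . . . X . .
T1:
  2·area = 64
  edge (2, 6)→(4, 0): d=(2,-6) top-left  bias=+0
  edge (4, 0)→(12, 8): d=(8,8) right/bottom  bias=-1
  edge (12, 8)→(2, 6): d=(-10,-2) top-left  bias=+0
    (2,0)@(5, 1): e=[8,0,56] → .  [on edge]
    (1,1)@(3, 3): e=[0,32,32] → X  [on edge]
    (2,1)@(5, 3): e=[12,16,36] → X
    (3,1)@(7, 3): e=[24,0,40] → .  [on edge]
    (1,2)@(3, 5): e=[4,48,12] → X
    (3,2)@(7, 5): e=[28,16,20] → X
    (4,2)@(9, 5): e=[40,0,24] → .  [on edge]
    (1,3)@(3, 7): e=[8,64,-8] → .
    (2,3)@(5, 7): e=[20,48,-4] → .
    (3,3)@(7, 7): e=[32,32,0] → X  [on edge]
    (4,3)@(9, 7): e=[44,16,4] → X
    (5,3)@(11, 7): e=[56,0,8] → .  [on edge]
  covered (7 px):
    . . . . . . . .
    . X X . . . . .
    . X X X . . . .
    . . . X X . . .

Answer: [32,0,32]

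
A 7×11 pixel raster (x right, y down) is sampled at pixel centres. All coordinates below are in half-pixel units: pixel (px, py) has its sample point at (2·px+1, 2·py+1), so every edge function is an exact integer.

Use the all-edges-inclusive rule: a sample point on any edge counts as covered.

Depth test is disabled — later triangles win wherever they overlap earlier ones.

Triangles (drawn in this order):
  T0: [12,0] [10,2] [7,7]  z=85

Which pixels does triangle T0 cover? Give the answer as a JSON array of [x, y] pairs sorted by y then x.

T0:
  2·area = 4  (B↔C swapped to make it positive)
  edge (12, 0)→(7, 7): d=(-5,7) inclusive
  edge (7, 7)→(10, 2): d=(3,-5) inclusive
  edge (10, 2)→(12, 0): d=(2,-2) inclusive
    (5,0)@(11, 1): e=[2,2,0] → #  [on edge]
    (6,0)@(13, 1): e=[-12,12,4] → ·
    (4,1)@(9, 3): e=[6,-2,0] → ·  [on edge]
    (5,1)@(11, 3): e=[-8,8,4] → ·
    (3,2)@(7, 5): e=[10,-6,0] → ·  [on edge]
    (2,3)@(5, 7): e=[14,-10,0] → ·  [on edge]
    (3,3)@(7, 7): e=[0,0,4] → #  [on edge]
    (4,3)@(9, 7): e=[-14,10,8] → ·
    (1,4)@(3, 9): e=[18,-14,0] → ·  [on edge]
    (3,4)@(7, 9): e=[-10,6,8] → ·
    (0,5)@(1, 11): e=[22,-18,0] → ·  [on edge]
    (0,8)@(1, 17): e=[-8,0,12] → ·  [on edge]
  covered (2 px):
    · · · · · # ·
    · · · · · · ·
    · · · · · · ·
    · · · # · · ·
    · · · · · · ·
    · · · · · · ·
    · · · · · · ·
    · · · · · · ·
    · · · · · · ·
    · · · · · · ·
    · · · · · · ·

Answer: [[5,0],[3,3]]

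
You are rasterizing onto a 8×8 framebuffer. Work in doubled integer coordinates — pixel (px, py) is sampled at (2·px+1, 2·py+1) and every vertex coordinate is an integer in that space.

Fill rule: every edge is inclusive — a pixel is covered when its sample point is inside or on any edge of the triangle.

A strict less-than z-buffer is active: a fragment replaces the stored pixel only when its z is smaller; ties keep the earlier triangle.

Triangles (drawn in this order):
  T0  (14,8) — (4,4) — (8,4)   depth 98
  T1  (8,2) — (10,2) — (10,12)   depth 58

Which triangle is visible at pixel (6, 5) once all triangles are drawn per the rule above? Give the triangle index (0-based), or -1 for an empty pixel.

T0:
  2·area = 16
  edge (14, 8)→(4, 4): d=(-10,-4) inclusive
  edge (4, 4)→(8, 4): d=(4,0) inclusive
  edge (8, 4)→(14, 8): d=(6,4) inclusive
    (3,2)@(7, 5): e=[2,4,10] → #
    (4,2)@(9, 5): e=[10,4,2] → #
    (5,2)@(11, 5): e=[18,4,-6] → ·
    (3,3)@(7, 7): e=[-18,12,22] → ·
    (4,3)@(9, 7): e=[-10,12,14] → ·
  covered (2 px):
    · · · · · · · ·
    · · · · · · · ·
    · · · # # · · ·
    · · · · · · · ·
    · · · · · · · ·
    · · · · · · · ·
    · · · · · · · ·
    · · · · · · · ·
T1:
  2·area = 20
  edge (8, 2)→(10, 2): d=(2,0) inclusive
  edge (10, 2)→(10, 12): d=(0,10) inclusive
  edge (10, 12)→(8, 2): d=(-2,-10) inclusive
    (4,1)@(9, 3): e=[2,10,8] → #
    (5,1)@(11, 3): e=[2,-10,28] → ·
    (4,2)@(9, 5): e=[6,10,4] → #
    (5,2)@(11, 5): e=[6,-10,24] → ·
    (4,3)@(9, 7): e=[10,10,0] → #  [on edge]
    (5,3)@(11, 7): e=[10,-10,20] → ·
    (4,4)@(9, 9): e=[14,10,-4] → ·
  covered (3 px):
    · · · · · · · ·
    · · · · # · · ·
    · · · · # · · ·
    · · · · # · · ·
    · · · · · · · ·
    · · · · · · · ·
    · · · · · · · ·
    · · · · · · · ·

Z-buffer (winner per pixel, '.' = empty):
  . . . . . . . .
  . . . . 1 . . .
  . . . 0 1 . . .
  . . . . 1 . . .
  . . . . . . . .
  . . . . . . . .
  . . . . . . . .
  . . . . . . . .

Answer: -1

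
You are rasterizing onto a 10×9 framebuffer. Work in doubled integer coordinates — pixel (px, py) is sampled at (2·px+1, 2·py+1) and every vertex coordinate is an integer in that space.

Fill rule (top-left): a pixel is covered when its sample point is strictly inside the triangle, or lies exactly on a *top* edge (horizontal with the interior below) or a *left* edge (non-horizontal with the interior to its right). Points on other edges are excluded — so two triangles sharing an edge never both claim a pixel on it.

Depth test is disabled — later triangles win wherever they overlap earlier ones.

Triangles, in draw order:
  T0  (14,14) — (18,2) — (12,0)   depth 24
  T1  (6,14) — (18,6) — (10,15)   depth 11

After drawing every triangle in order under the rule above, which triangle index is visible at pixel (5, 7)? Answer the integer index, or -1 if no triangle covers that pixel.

T0:
  2·area = 80  (B↔C swapped to make it positive)
  edge (14, 14)→(12, 0): d=(-2,-14) top-left  bias=+0
  edge (12, 0)→(18, 2): d=(6,2) right/bottom  bias=-1
  edge (18, 2)→(14, 14): d=(-4,12) right/bottom  bias=-1
    (6,0)@(13, 1): e=[12,4,64] → X
    (7,0)@(15, 1): e=[40,0,40] → .  [on edge]
    (6,1)@(13, 3): e=[8,16,56] → X
    (7,1)@(15, 3): e=[36,12,32] → X
    (8,1)@(17, 3): e=[64,8,8] → X
    (9,1)@(19, 3): e=[92,4,-16] → .
    (6,2)@(13, 5): e=[4,28,48] → X
    (8,2)@(17, 5): e=[60,20,0] → .  [on edge]
    (6,3)@(13, 7): e=[0,40,40] → X  [on edge]
    (8,3)@(17, 7): e=[56,32,-8] → .
    (6,4)@(13, 9): e=[-4,52,32] → .
    (7,4)@(15, 9): e=[24,48,8] → X
    (7,5)@(15, 11): e=[20,60,0] → .  [on edge]
    (6,8)@(13, 17): e=[-20,100,0] → .  [on edge]
  covered (9 px):
    . . . . . . X . . .
    . . . . . . X X X .
    . . . . . . X X . .
    . . . . . . X X . .
    . . . . . . . X . .
    . . . . . . . . . .
    . . . . . . . . . .
    . . . . . . . . . .
    . . . . . . . . . .
T1:
  2·area = 44
  edge (6, 14)→(18, 6): d=(12,-8) top-left  bias=+0
  edge (18, 6)→(10, 15): d=(-8,9) right/bottom  bias=-1
  edge (10, 15)→(6, 14): d=(-4,-1) top-left  bias=+0
    (8,3)@(17, 7): e=[4,1,39] → X
    (9,3)@(19, 7): e=[20,-17,41] → .
    (7,4)@(15, 9): e=[12,3,29] → X
    (8,4)@(17, 9): e=[28,-15,31] → .
    (5,5)@(11, 11): e=[4,23,17] → X
    (6,5)@(13, 11): e=[20,5,19] → X
    (7,5)@(15, 11): e=[36,-13,21] → .
    (4,6)@(9, 13): e=[12,25,7] → X
    (6,6)@(13, 13): e=[44,-11,11] → .
    (4,7)@(9, 15): e=[36,9,-1] → .
    (5,7)@(11, 15): e=[52,-9,1] → .
  covered (6 px):
    . . . . . . . . . .
    . . . . . . . . . .
    . . . . . . . . . .
    . . . . . . . . X .
    . . . . . . . X . .
    . . . . . X X . . .
    . . . . X X . . . .
    . . . . . . . . . .
    . . . . . . . . . .

Z-buffer (winner per pixel, '.' = empty):
  . . . . . . 0 . . .
  . . . . . . 0 0 0 .
  . . . . . . 0 0 . .
  . . . . . . 0 0 1 .
  . . . . . . . 1 . .
  . . . . . 1 1 . . .
  . . . . 1 1 . . . .
  . . . . . . . . . .
  . . . . . . . . . .

Answer: -1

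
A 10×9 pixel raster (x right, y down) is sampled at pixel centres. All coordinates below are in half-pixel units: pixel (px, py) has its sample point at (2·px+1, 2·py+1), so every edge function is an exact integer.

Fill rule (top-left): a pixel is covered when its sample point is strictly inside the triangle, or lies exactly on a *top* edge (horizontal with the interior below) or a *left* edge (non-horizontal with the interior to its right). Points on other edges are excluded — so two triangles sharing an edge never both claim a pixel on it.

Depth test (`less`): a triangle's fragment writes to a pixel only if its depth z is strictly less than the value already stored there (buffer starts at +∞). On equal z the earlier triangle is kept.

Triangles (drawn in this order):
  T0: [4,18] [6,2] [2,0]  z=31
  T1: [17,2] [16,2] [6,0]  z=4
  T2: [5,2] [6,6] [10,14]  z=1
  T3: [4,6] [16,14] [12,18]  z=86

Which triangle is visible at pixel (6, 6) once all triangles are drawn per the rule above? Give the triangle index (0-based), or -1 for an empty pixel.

T0:
  2·area = 68  (B↔C swapped to make it positive)
  edge (4, 18)→(2, 0): d=(-2,-18) top-left  bias=+0
  edge (2, 0)→(6, 2): d=(4,2) right/bottom  bias=-1
  edge (6, 2)→(4, 18): d=(-2,16) right/bottom  bias=-1
    (1,0)@(3, 1): e=[16,2,50] → #
    (2,0)@(5, 1): e=[52,-2,18] → ·
    (1,1)@(3, 3): e=[12,10,46] → #
    (2,1)@(5, 3): e=[48,6,14] → #
    (3,1)@(7, 3): e=[84,2,-18] → ·
    (1,2)@(3, 5): e=[8,18,42] → #
    (3,2)@(7, 5): e=[80,10,-22] → ·
    (1,3)@(3, 7): e=[4,26,38] → #
    (3,3)@(7, 7): e=[76,18,-26] → ·
    (1,4)@(3, 9): e=[0,34,34] → #  [on edge]
    (3,4)@(7, 9): e=[72,26,-30] → ·
    (1,5)@(3, 11): e=[-4,42,30] → ·
  covered (9 px):
    · # · · · · · · · ·
    · # # · · · · · · ·
    · # # · · · · · · ·
    · # # · · · · · · ·
    · # # · · · · · · ·
    · · · · · · · · · ·
    · · · · · · · · · ·
    · · · · · · · · · ·
    · · · · · · · · · ·
T1:
  2·area = 2
  edge (17, 2)→(16, 2): d=(-1,0) right/bottom  bias=-1
  edge (16, 2)→(6, 0): d=(-10,-2) top-left  bias=+0
  edge (6, 0)→(17, 2): d=(11,2) right/bottom  bias=-1
    (5,0)@(11, 1): e=[1,0,1] → #  [on edge]
    (6,0)@(13, 1): e=[1,4,-3] → ·
    (5,1)@(11, 3): e=[-1,-20,23] → ·
  covered (1 px):
    · · · · · # · · · ·
    · · · · · · · · · ·
    · · · · · · · · · ·
    · · · · · · · · · ·
    · · · · · · · · · ·
    · · · · · · · · · ·
    · · · · · · · · · ·
    · · · · · · · · · ·
    · · · · · · · · · ·
T2:
  2·area = 8  (B↔C swapped to make it positive)
  edge (5, 2)→(10, 14): d=(5,12) right/bottom  bias=-1
  edge (10, 14)→(6, 6): d=(-4,-8) top-left  bias=+0
  edge (6, 6)→(5, 2): d=(-1,-4) top-left  bias=+0
    (3,3)@(7, 7): e=[1,4,3] → #
    (4,3)@(9, 7): e=[-23,20,11] → ·
    (3,4)@(7, 9): e=[11,-4,1] → ·
  covered (1 px):
    · · · · · · · · · ·
    · · · · · · · · · ·
    · · · · · · · · · ·
    · · · # · · · · · ·
    · · · · · · · · · ·
    · · · · · · · · · ·
    · · · · · · · · · ·
    · · · · · · · · · ·
    · · · · · · · · · ·
T3:
  2·area = 80
  edge (4, 6)→(16, 14): d=(12,8) right/bottom  bias=-1
  edge (16, 14)→(12, 18): d=(-4,4) right/bottom  bias=-1
  edge (12, 18)→(4, 6): d=(-8,-12) top-left  bias=+0
    (2,3)@(5, 7): e=[4,72,4] → #
    (3,3)@(7, 7): e=[-12,64,28] → ·
    (2,4)@(5, 9): e=[28,64,-12] → ·
    (3,4)@(7, 9): e=[12,56,12] → #
    (4,4)@(9, 9): e=[-4,48,36] → ·
    (3,5)@(7, 11): e=[36,48,-4] → ·
    (4,5)@(9, 11): e=[20,40,20] → #
    (5,5)@(11, 11): e=[4,32,44] → #
    (6,5)@(13, 11): e=[-12,24,68] → ·
    (9,5)@(19, 11): e=[-60,0,140] → ·  [on edge]
    (4,6)@(9, 13): e=[44,32,4] → #
    (6,6)@(13, 13): e=[12,16,52] → #
    (8,6)@(17, 13): e=[-20,0,100] → ·  [on edge]
    (7,7)@(15, 15): e=[20,0,60] → ·  [on edge]
    (6,8)@(13, 17): e=[60,0,20] → ·  [on edge]
  covered (9 px):
    · · · · · · · · · ·
    · · · · · · · · · ·
    · · · · · · · · · ·
    · · # · · · · · · ·
    · · · # · · · · · ·
    · · · · # # · · · ·
    · · · · # # # · · ·
    · · · · · # # · · ·
    · · · · · · · · · ·

Z-buffer (winner per pixel, '.' = empty):
  . 0 . . . 1 . . . .
  . 0 0 . . . . . . .
  . 0 0 . . . . . . .
  . 0 0 2 . . . . . .
  . 0 0 3 . . . . . .
  . . . . 3 3 . . . .
  . . . . 3 3 3 . . .
  . . . . . 3 3 . . .
  . . . . . . . . . .

Final: 3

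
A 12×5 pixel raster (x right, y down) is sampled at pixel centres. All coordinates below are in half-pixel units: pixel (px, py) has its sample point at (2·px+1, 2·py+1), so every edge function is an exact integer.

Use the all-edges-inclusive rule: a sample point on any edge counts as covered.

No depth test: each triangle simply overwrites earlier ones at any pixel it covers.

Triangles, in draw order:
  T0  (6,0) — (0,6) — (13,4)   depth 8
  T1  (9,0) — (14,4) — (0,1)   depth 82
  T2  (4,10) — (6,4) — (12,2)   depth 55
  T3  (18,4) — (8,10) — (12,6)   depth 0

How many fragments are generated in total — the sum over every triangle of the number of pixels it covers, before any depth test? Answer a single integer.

T0:
  2·area = 66  (B↔C swapped to make it positive)
  edge (6, 0)→(13, 4): d=(7,4) inclusive
  edge (13, 4)→(0, 6): d=(-13,2) inclusive
  edge (0, 6)→(6, 0): d=(6,-6) inclusive
    (2,0)@(5, 1): e=[11,55,0] → X  [on edge]
    (3,0)@(7, 1): e=[3,51,12] → X
    (4,0)@(9, 1): e=[-5,47,24] → .
    (1,1)@(3, 3): e=[33,33,0] → X  [on edge]
    (4,1)@(9, 3): e=[9,21,36] → X
    (5,1)@(11, 3): e=[1,17,48] → X
    (6,1)@(13, 3): e=[-7,13,60] → .
    (0,2)@(1, 5): e=[55,11,0] → X  [on edge]
    (3,2)@(7, 5): e=[31,-1,36] → .
    (4,2)@(9, 5): e=[23,-5,48] → .
    (5,2)@(11, 5): e=[15,-9,60] → .
    (0,3)@(1, 7): e=[69,-15,12] → .
  covered (10 px):
    . . X X . . . . . . . .
    . X X X X X . . . . . .
    X X X . . . . . . . . .
    . . . . . . . . . . . .
    . . . . . . . . . . . .
T1:
  2·area = 41
  edge (9, 0)→(14, 4): d=(5,4) inclusive
  edge (14, 4)→(0, 1): d=(-14,-3) inclusive
  edge (0, 1)→(9, 0): d=(9,-1) inclusive
    (0,0)@(1, 1): e=[37,3,1] → X
    (1,0)@(3, 1): e=[29,9,3] → X
    (2,0)@(5, 1): e=[21,15,5] → X
    (3,0)@(7, 1): e=[13,21,7] → X
    (4,0)@(9, 1): e=[5,27,9] → X
    (5,0)@(11, 1): e=[-3,33,11] → .
    (0,1)@(1, 3): e=[47,-25,19] → .
    (1,1)@(3, 3): e=[39,-19,21] → .
    (2,1)@(5, 3): e=[31,-13,23] → .
    (3,1)@(7, 3): e=[23,-7,25] → .
    (4,1)@(9, 3): e=[15,-1,27] → .
    (5,1)@(11, 3): e=[7,5,29] → X
  covered (6 px):
    X X X X X . . . . . . .
    . . . . . X . . . . . .
    . . . . . . . . . . . .
    . . . . . . . . . . . .
    . . . . . . . . . . . .
T2:
  2·area = 32
  edge (4, 10)→(6, 4): d=(2,-6) inclusive
  edge (6, 4)→(12, 2): d=(6,-2) inclusive
  edge (12, 2)→(4, 10): d=(-8,8) inclusive
    (3,0)@(7, 1): e=[0,-16,48] → .  [on edge]
    (6,0)@(13, 1): e=[36,-4,0] → .  [on edge]
    (7,0)@(15, 1): e=[48,0,-16] → .  [on edge]
    (4,1)@(9, 3): e=[16,0,16] → X  [on edge]
    (5,1)@(11, 3): e=[28,4,0] → X  [on edge]
    (6,1)@(13, 3): e=[40,8,-16] → .
    (1,2)@(3, 5): e=[-16,0,48] → .  [on edge]
    (3,2)@(7, 5): e=[8,8,16] → X
    (4,2)@(9, 5): e=[20,12,0] → X  [on edge]
    (5,2)@(11, 5): e=[32,16,-16] → .
    (2,3)@(5, 7): e=[0,16,16] → X  [on edge]
    (3,3)@(7, 7): e=[12,20,0] → X  [on edge]
    (2,4)@(5, 9): e=[4,28,0] → X  [on edge]
  covered (7 px):
    . . . . . . . . . . . .
    . . . . X X . . . . . .
    . . . X X . . . . . . .
    . . X X . . . . . . . .
    . . X . . . . . . . . .
T3:
  2·area = 16
  edge (18, 4)→(8, 10): d=(-10,6) inclusive
  edge (8, 10)→(12, 6): d=(4,-4) inclusive
  edge (12, 6)→(18, 4): d=(6,-2) inclusive
    (8,0)@(17, 1): e=[36,0,-20] → .  [on edge]
    (11,0)@(23, 1): e=[0,24,-8] → .  [on edge]
    (7,1)@(15, 3): e=[28,0,-12] → .  [on edge]
    (10,1)@(21, 3): e=[-8,24,0] → .  [on edge]
    (6,2)@(13, 5): e=[20,0,-4] → .  [on edge]
    (7,2)@(15, 5): e=[8,8,0] → X  [on edge]
    (8,2)@(17, 5): e=[-4,16,4] → .
    (4,3)@(9, 7): e=[24,-8,0] → .  [on edge]
    (5,3)@(11, 7): e=[12,0,4] → X  [on edge]
    (6,3)@(13, 7): e=[0,8,8] → X  [on edge]
    (7,3)@(15, 7): e=[-12,16,12] → .
    (1,4)@(3, 9): e=[40,-24,0] → .  [on edge]
    (4,4)@(9, 9): e=[4,0,12] → X  [on edge]
  covered (4 px):
    . . . . . . . . . . . .
    . . . . . . . . . . . .
    . . . . . . . X . . . .
    . . . . . X X . . . . .
    . . . . X . . . . . . .

Answer: 27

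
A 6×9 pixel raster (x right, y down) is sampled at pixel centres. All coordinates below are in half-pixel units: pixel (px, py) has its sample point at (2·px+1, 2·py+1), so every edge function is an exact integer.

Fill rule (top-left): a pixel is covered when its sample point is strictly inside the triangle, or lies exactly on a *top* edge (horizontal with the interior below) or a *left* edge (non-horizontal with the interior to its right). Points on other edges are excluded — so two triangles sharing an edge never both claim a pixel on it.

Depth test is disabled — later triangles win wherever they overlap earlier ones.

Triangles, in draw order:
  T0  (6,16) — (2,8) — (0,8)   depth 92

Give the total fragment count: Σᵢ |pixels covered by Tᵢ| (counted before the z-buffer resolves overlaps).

T0:
  2·area = 16  (B↔C swapped to make it positive)
  edge (6, 16)→(0, 8): d=(-6,-8) top-left  bias=+0
  edge (0, 8)→(2, 8): d=(2,0) top-left  bias=+0
  edge (2, 8)→(6, 16): d=(4,8) right/bottom  bias=-1
    (0,4)@(1, 9): e=[2,2,12] → █
    (1,4)@(3, 9): e=[18,2,-4] → ·
    (0,5)@(1, 11): e=[-10,6,20] → ·
    (1,5)@(3, 11): e=[6,6,4] → █
    (2,5)@(5, 11): e=[22,6,-12] → ·
    (1,6)@(3, 13): e=[-6,10,12] → ·
  covered (2 px):
    · · · · · ·
    · · · · · ·
    · · · · · ·
    · · · · · ·
    █ · · · · ·
    · █ · · · ·
    · · · · · ·
    · · · · · ·
    · · · · · ·

Final: 2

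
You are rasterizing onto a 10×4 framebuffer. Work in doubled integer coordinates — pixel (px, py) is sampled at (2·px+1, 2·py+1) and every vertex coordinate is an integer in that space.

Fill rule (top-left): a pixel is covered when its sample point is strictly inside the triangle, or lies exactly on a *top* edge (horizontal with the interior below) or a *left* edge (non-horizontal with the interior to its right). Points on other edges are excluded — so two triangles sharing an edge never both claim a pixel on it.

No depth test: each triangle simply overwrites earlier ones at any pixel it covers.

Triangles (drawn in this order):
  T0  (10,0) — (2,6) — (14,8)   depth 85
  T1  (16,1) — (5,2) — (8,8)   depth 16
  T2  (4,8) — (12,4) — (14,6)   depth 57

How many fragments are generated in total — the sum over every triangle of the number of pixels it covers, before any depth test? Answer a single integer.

T0:
  2·area = 88  (B↔C swapped to make it positive)
  edge (10, 0)→(14, 8): d=(4,8) right/bottom  bias=-1
  edge (14, 8)→(2, 6): d=(-12,-2) top-left  bias=+0
  edge (2, 6)→(10, 0): d=(8,-6) top-left  bias=+0
    (4,0)@(9, 1): e=[12,74,2] → █
    (5,0)@(11, 1): e=[-4,78,14] → ·
    (3,1)@(7, 3): e=[36,46,6] → █
    (5,1)@(11, 3): e=[4,54,30] → █
    (6,1)@(13, 3): e=[-12,58,42] → ·
    (2,2)@(5, 5): e=[60,18,10] → █
    (6,2)@(13, 5): e=[-4,34,58] → ·
    (2,3)@(5, 7): e=[68,-6,26] → ·
    (3,3)@(7, 7): e=[52,-2,38] → ·
    (4,3)@(9, 7): e=[36,2,50] → █
    (6,3)@(13, 7): e=[4,10,74] → █
    (7,3)@(15, 7): e=[-12,14,86] → ·
  covered (11 px):
    · · · · █ · · · · ·
    · · · █ █ █ · · · ·
    · · █ █ █ █ · · · ·
    · · · · █ █ █ · · ·
T1:
  2·area = 69  (B↔C swapped to make it positive)
  edge (16, 1)→(8, 8): d=(-8,7) right/bottom  bias=-1
  edge (8, 8)→(5, 2): d=(-3,-6) top-left  bias=+0
  edge (5, 2)→(16, 1): d=(11,-1) top-left  bias=+0
    (3,1)@(7, 3): e=[47,9,13] → █
    (4,1)@(9, 3): e=[33,21,15] → █
    (5,1)@(11, 3): e=[19,33,17] → █
    (6,1)@(13, 3): e=[5,45,19] → █
    (7,1)@(15, 3): e=[-9,57,21] → ·
    (3,2)@(7, 5): e=[31,3,35] → █
    (6,2)@(13, 5): e=[-11,39,41] → ·
    (3,3)@(7, 7): e=[15,-3,57] → ·
    (4,3)@(9, 7): e=[1,9,59] → █
    (5,3)@(11, 7): e=[-13,21,61] → ·
  covered (8 px):
    · · · · · · · · · ·
    · · · █ █ █ █ · · ·
    · · · █ █ █ · · · ·
    · · · · █ · · · · ·
T2:
  2·area = 24
  edge (4, 8)→(12, 4): d=(8,-4) top-left  bias=+0
  edge (12, 4)→(14, 6): d=(2,2) right/bottom  bias=-1
  edge (14, 6)→(4, 8): d=(-10,2) right/bottom  bias=-1
    (4,0)@(9, 1): e=[-36,0,60] → ·  [on edge]
    (5,1)@(11, 3): e=[-12,0,36] → ·  [on edge]
    (5,2)@(11, 5): e=[4,4,16] → █
    (6,2)@(13, 5): e=[12,0,12] → ·  [on edge]
    (9,2)@(19, 5): e=[36,-12,0] → ·  [on edge]
    (3,3)@(7, 7): e=[4,16,4] → █
    (4,3)@(9, 7): e=[12,12,0] → ·  [on edge]
    (5,3)@(11, 7): e=[20,8,-4] → ·
    (7,3)@(15, 7): e=[36,0,-12] → ·  [on edge]
  covered (2 px):
    · · · · · · · · · ·
    · · · · · · · · · ·
    · · · · · █ · · · ·
    · · · █ · · · · · ·

Answer: 21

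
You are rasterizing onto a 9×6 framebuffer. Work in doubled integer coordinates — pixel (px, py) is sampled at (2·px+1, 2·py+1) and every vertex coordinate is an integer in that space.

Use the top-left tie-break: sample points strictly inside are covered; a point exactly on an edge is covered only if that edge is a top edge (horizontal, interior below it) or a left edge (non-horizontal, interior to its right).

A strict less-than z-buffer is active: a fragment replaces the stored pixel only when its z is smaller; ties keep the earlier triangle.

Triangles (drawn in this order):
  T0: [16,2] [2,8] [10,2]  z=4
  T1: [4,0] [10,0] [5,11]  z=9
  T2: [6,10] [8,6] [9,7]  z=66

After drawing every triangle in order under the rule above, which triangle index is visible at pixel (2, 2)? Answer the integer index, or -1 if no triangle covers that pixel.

T0:
  2·area = 36
  edge (16, 2)→(2, 8): d=(-14,6) right/bottom  bias=-1
  edge (2, 8)→(10, 2): d=(8,-6) top-left  bias=+0
  edge (10, 2)→(16, 2): d=(6,0) top-left  bias=+0
    (4,1)@(9, 3): e=[28,2,6] → █
    (5,1)@(11, 3): e=[16,14,6] → █
    (6,1)@(13, 3): e=[4,26,6] → █
    (7,1)@(15, 3): e=[-8,38,6] → ·
    (3,2)@(7, 5): e=[12,6,18] → █
    (4,2)@(9, 5): e=[0,18,18] → ·  [on edge]
    (5,2)@(11, 5): e=[-12,30,18] → ·
    (6,2)@(13, 5): e=[-24,42,18] → ·
    (3,3)@(7, 7): e=[-16,22,30] → ·
  covered (4 px):
    · · · · · · · · ·
    · · · · █ █ █ · ·
    · · · █ · · · · ·
    · · · · · · · · ·
    · · · · · · · · ·
    · · · · · · · · ·
T1:
  2·area = 66
  edge (4, 0)→(10, 0): d=(6,0) top-left  bias=+0
  edge (10, 0)→(5, 11): d=(-5,11) right/bottom  bias=-1
  edge (5, 11)→(4, 0): d=(-1,-11) top-left  bias=+0
    (2,0)@(5, 1): e=[6,50,10] → █
    (3,0)@(7, 1): e=[6,28,32] → █
    (4,0)@(9, 1): e=[6,6,54] → █
    (5,0)@(11, 1): e=[6,-16,76] → ·
    (2,1)@(5, 3): e=[18,40,8] → █
    (4,1)@(9, 3): e=[18,-4,52] → ·
    (2,2)@(5, 5): e=[30,30,6] → █
    (4,2)@(9, 5): e=[30,-14,50] → ·
    (2,3)@(5, 7): e=[42,20,4] → █
    (3,3)@(7, 7): e=[42,-2,26] → ·
    (2,4)@(5, 9): e=[54,10,2] → █
    (3,4)@(7, 9): e=[54,-12,24] → ·
    (2,5)@(5, 11): e=[66,0,0] → ·  [on edge]
  covered (9 px):
    · · █ █ █ · · · ·
    · · █ █ · · · · ·
    · · █ █ · · · · ·
    · · █ · · · · · ·
    · · █ · · · · · ·
    · · · · · · · · ·
T2:
  2·area = 6
  edge (6, 10)→(8, 6): d=(2,-4) top-left  bias=+0
  edge (8, 6)→(9, 7): d=(1,1) right/bottom  bias=-1
  edge (9, 7)→(6, 10): d=(-3,3) right/bottom  bias=-1
    (1,0)@(3, 1): e=[-30,0,36] → ·  [on edge]
    (7,0)@(15, 1): e=[18,-12,0] → ·  [on edge]
    (2,1)@(5, 3): e=[-18,0,24] → ·  [on edge]
    (6,1)@(13, 3): e=[14,-8,0] → ·  [on edge]
    (3,2)@(7, 5): e=[-6,0,12] → ·  [on edge]
    (5,2)@(11, 5): e=[10,-4,0] → ·  [on edge]
    (4,3)@(9, 7): e=[6,0,0] → ·  [on edge]
    (3,4)@(7, 9): e=[2,4,0] → ·  [on edge]
    (5,4)@(11, 9): e=[18,0,-12] → ·  [on edge]
    (2,5)@(5, 11): e=[-2,8,0] → ·  [on edge]
    (6,5)@(13, 11): e=[30,0,-24] → ·  [on edge]
  covered (0 px):
    · · · · · · · · ·
    · · · · · · · · ·
    · · · · · · · · ·
    · · · · · · · · ·
    · · · · · · · · ·
    · · · · · · · · ·

Z-buffer (winner per pixel, '.' = empty):
  . . 1 1 1 . . . .
  . . 1 1 0 0 0 . .
  . . 1 0 . . . . .
  . . 1 . . . . . .
  . . 1 . . . . . .
  . . . . . . . . .

Result: 1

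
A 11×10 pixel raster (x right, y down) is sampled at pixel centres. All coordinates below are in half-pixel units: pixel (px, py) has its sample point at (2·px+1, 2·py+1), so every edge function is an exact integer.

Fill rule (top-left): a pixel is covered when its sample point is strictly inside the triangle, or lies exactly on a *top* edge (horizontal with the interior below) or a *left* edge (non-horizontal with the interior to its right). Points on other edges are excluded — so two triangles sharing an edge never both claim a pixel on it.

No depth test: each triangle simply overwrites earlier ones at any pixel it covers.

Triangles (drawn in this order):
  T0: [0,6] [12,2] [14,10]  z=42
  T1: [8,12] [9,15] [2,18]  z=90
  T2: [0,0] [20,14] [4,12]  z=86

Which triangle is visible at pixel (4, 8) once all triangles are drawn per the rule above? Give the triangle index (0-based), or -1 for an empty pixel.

T0:
  2·area = 104
  edge (0, 6)→(12, 2): d=(12,-4) top-left  bias=+0
  edge (12, 2)→(14, 10): d=(2,8) right/bottom  bias=-1
  edge (14, 10)→(0, 6): d=(-14,-4) top-left  bias=+0
    (7,0)@(15, 1): e=[0,-26,130] → ·  [on edge]
    (4,1)@(9, 3): e=[0,26,78] → #  [on edge]
    (5,1)@(11, 3): e=[8,10,86] → #
    (6,1)@(13, 3): e=[16,-6,94] → ·
    (1,2)@(3, 5): e=[0,78,26] → #  [on edge]
    (2,2)@(5, 5): e=[8,62,34] → #
    (3,2)@(7, 5): e=[16,46,42] → #
    (6,2)@(13, 5): e=[40,-2,66] → ·
    (1,3)@(3, 7): e=[24,82,-2] → ·
    (2,3)@(5, 7): e=[32,66,6] → #
    (6,3)@(13, 7): e=[64,2,38] → #
    (7,3)@(15, 7): e=[72,-14,46] → ·
  covered (14 px):
    · · · · · · · · · · ·
    · · · · # # · · · · ·
    · # # # # # · · · · ·
    · · # # # # # · · · ·
    · · · · · # # · · · ·
    · · · · · · · · · · ·
    · · · · · · · · · · ·
    · · · · · · · · · · ·
    · · · · · · · · · · ·
    · · · · · · · · · · ·
T1:
  2·area = 24
  edge (8, 12)→(9, 15): d=(1,3) right/bottom  bias=-1
  edge (9, 15)→(2, 18): d=(-7,3) right/bottom  bias=-1
  edge (2, 18)→(8, 12): d=(6,-6) top-left  bias=+0
    (9,0)@(19, 1): e=[-44,68,0] → ·  [on edge]
    (2,1)@(5, 3): e=[0,96,-72] → ·  [on edge]
    (8,1)@(17, 3): e=[-36,60,0] → ·  [on edge]
    (7,2)@(15, 5): e=[-28,52,0] → ·  [on edge]
    (6,3)@(13, 7): e=[-20,44,0] → ·  [on edge]
    (3,4)@(7, 9): e=[0,48,-24] → ·  [on edge]
    (5,4)@(11, 9): e=[-12,36,0] → ·  [on edge]
    (4,5)@(9, 11): e=[-4,28,0] → ·  [on edge]
    (3,6)@(7, 13): e=[4,20,0] → #  [on edge]
    (4,6)@(9, 13): e=[-2,14,12] → ·
    (2,7)@(5, 15): e=[12,12,0] → #  [on edge]
    (4,7)@(9, 15): e=[0,0,24] → ·  [on edge]
    (1,8)@(3, 17): e=[20,4,0] → #  [on edge]
    (0,9)@(1, 19): e=[28,-4,0] → ·  [on edge]
  covered (4 px):
    · · · · · · · · · · ·
    · · · · · · · · · · ·
    · · · · · · · · · · ·
    · · · · · · · · · · ·
    · · · · · · · · · · ·
    · · · · · · · · · · ·
    · · · # · · · · · · ·
    · · # # · · · · · · ·
    · # · · · · · · · · ·
    · · · · · · · · · · ·
T2:
  2·area = 184
  edge (0, 0)→(20, 14): d=(20,14) right/bottom  bias=-1
  edge (20, 14)→(4, 12): d=(-16,-2) top-left  bias=+0
  edge (4, 12)→(0, 0): d=(-4,-12) top-left  bias=+0
    (0,0)@(1, 1): e=[6,170,8] → #
    (1,0)@(3, 1): e=[-22,174,32] → ·
    (0,1)@(1, 3): e=[46,138,0] → #  [on edge]
    (1,1)@(3, 3): e=[18,142,24] → #
    (2,1)@(5, 3): e=[-10,146,48] → ·
    (0,2)@(1, 5): e=[86,106,-8] → ·
    (1,2)@(3, 5): e=[58,110,16] → #
    (2,2)@(5, 5): e=[30,114,40] → #
    (3,2)@(7, 5): e=[2,118,64] → #
    (4,2)@(9, 5): e=[-26,122,88] → ·
    (1,3)@(3, 7): e=[98,78,8] → #
    (4,3)@(9, 7): e=[14,90,80] → #
    (1,4)@(3, 9): e=[138,46,0] → #  [on edge]
    (2,7)@(5, 15): e=[230,-46,0] → ·  [on edge]
  covered (24 px):
    # · · · · · · · · · ·
    # # · · · · · · · · ·
    · # # # · · · · · · ·
    · # # # # · · · · · ·
    · # # # # # · · · · ·
    · · # # # # # # · · ·
    · · · · · · # # # · ·
    · · · · · · · · · · ·
    · · · · · · · · · · ·
    · · · · · · · · · · ·

Z-buffer (winner per pixel, '.' = empty):
  2 . . . . . . . . . .
  2 2 . . 0 0 . . . . .
  . 2 2 2 0 0 . . . . .
  . 2 2 2 2 0 0 . . . .
  . 2 2 2 2 2 0 . . . .
  . . 2 2 2 2 2 2 . . .
  . . . 1 . . 2 2 2 . .
  . . 1 1 . . . . . . .
  . 1 . . . . . . . . .
  . . . . . . . . . . .

Result: -1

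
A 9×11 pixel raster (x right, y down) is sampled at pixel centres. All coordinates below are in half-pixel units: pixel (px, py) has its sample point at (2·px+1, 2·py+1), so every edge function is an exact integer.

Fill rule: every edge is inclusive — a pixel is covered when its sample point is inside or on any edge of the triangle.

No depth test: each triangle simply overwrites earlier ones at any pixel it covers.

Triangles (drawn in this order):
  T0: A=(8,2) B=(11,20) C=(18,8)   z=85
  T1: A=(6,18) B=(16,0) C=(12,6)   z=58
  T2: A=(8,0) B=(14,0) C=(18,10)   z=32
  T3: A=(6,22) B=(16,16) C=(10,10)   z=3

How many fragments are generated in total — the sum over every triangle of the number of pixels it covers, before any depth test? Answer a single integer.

T0:
  2·area = 162  (B↔C swapped to make it positive)
  edge (8, 2)→(18, 8): d=(10,6) inclusive
  edge (18, 8)→(11, 20): d=(-7,12) inclusive
  edge (11, 20)→(8, 2): d=(-3,-18) inclusive
    (4,1)@(9, 3): e=[4,143,15] → X
    (5,1)@(11, 3): e=[-8,119,51] → .
    (4,2)@(9, 5): e=[24,129,9] → X
    (5,2)@(11, 5): e=[12,105,45] → X
    (6,2)@(13, 5): e=[0,81,81] → X  [on edge]
    (7,2)@(15, 5): e=[-12,57,117] → .
    (4,3)@(9, 7): e=[44,115,3] → X
    (7,3)@(15, 7): e=[8,43,111] → X
    (8,3)@(17, 7): e=[-4,19,147] → .
    (4,4)@(9, 9): e=[64,101,-3] → .
    (5,4)@(11, 9): e=[52,77,33] → X
    (8,4)@(17, 9): e=[16,5,141] → X
  covered (22 px):
    . . . . . . . . .
    . . . . X . . . .
    . . . . X X X . .
    . . . . X X X X .
    . . . . . X X X X
    . . . . . X X X .
    . . . . . X X X .
    . . . . . X X . .
    . . . . . X . . .
    . . . . . X . . .
    . . . . . . . . .
T1:
  2·area = 12  (B↔C swapped to make it positive)
  edge (6, 18)→(12, 6): d=(6,-12) inclusive
  edge (12, 6)→(16, 0): d=(4,-6) inclusive
  edge (16, 0)→(6, 18): d=(-10,18) inclusive
    (6,2)@(13, 5): e=[6,2,4] → X
    (7,2)@(15, 5): e=[30,14,-32] → .
    (6,3)@(13, 7): e=[18,10,-16] → .
    (5,4)@(11, 9): e=[6,6,0] → X  [on edge]
    (6,4)@(13, 9): e=[30,18,-36] → .
    (5,5)@(11, 11): e=[18,14,-20] → .
  covered (2 px):
    . . . . . . . . .
    . . . . . . . . .
    . . . . . . X . .
    . . . . . . . . .
    . . . . . X . . .
    . . . . . . . . .
    . . . . . . . . .
    . . . . . . . . .
    . . . . . . . . .
    . . . . . . . . .
    . . . . . . . . .
T2:
  2·area = 60
  edge (8, 0)→(14, 0): d=(6,0) inclusive
  edge (14, 0)→(18, 10): d=(4,10) inclusive
  edge (18, 10)→(8, 0): d=(-10,-10) inclusive
    (4,0)@(9, 1): e=[6,54,0] → X  [on edge]
    (5,0)@(11, 1): e=[6,34,20] → X
    (6,0)@(13, 1): e=[6,14,40] → X
    (7,0)@(15, 1): e=[6,-6,60] → .
    (4,1)@(9, 3): e=[18,62,-20] → .
    (5,1)@(11, 3): e=[18,42,0] → X  [on edge]
    (7,1)@(15, 3): e=[18,2,40] → X
    (8,1)@(17, 3): e=[18,-18,60] → .
    (5,2)@(11, 5): e=[30,50,-20] → .
    (6,2)@(13, 5): e=[30,30,0] → X  [on edge]
    (8,2)@(17, 5): e=[30,-10,40] → .
    (6,3)@(13, 7): e=[42,38,-20] → .
    (7,3)@(15, 7): e=[42,18,0] → X  [on edge]
    (8,4)@(17, 9): e=[54,6,0] → X  [on edge]
  covered (10 px):
    . . . . X X X . .
    . . . . . X X X .
    . . . . . . X X .
    . . . . . . . X .
    . . . . . . . . X
    . . . . . . . . .
    . . . . . . . . .
    . . . . . . . . .
    . . . . . . . . .
    . . . . . . . . .
    . . . . . . . . .
T3:
  2·area = 96  (B↔C swapped to make it positive)
  edge (6, 22)→(10, 10): d=(4,-12) inclusive
  edge (10, 10)→(16, 16): d=(6,6) inclusive
  edge (16, 16)→(6, 22): d=(-10,6) inclusive
    (0,0)@(1, 1): e=[-144,0,240] → .  [on edge]
    (6,0)@(13, 1): e=[0,-72,168] → .  [on edge]
    (1,1)@(3, 3): e=[-112,0,208] → .  [on edge]
    (2,2)@(5, 5): e=[-80,0,176] → .  [on edge]
    (3,3)@(7, 7): e=[-48,0,144] → .  [on edge]
    (5,3)@(11, 7): e=[0,-24,120] → .  [on edge]
    (4,4)@(9, 9): e=[-16,0,112] → .  [on edge]
    (5,5)@(11, 11): e=[16,0,80] → X  [on edge]
    (6,5)@(13, 11): e=[40,-12,68] → .
    (4,6)@(9, 13): e=[0,24,72] → X  [on edge]
    (6,6)@(13, 13): e=[48,0,48] → X  [on edge]
    (7,6)@(15, 13): e=[72,-12,36] → .
    (7,7)@(15, 15): e=[80,0,16] → X  [on edge]
    (8,8)@(17, 17): e=[112,0,-16] → .  [on edge]
    (3,9)@(7, 19): e=[0,72,24] → X  [on edge]
    (5,9)@(11, 19): e=[48,48,0] → X  [on edge]
  covered (15 px):
    . . . . . . . . .
    . . . . . . . . .
    . . . . . . . . .
    . . . . . . . . .
    . . . . . . . . .
    . . . . . X . . .
    . . . . X X X . .
    . . . . X X X X .
    . . . . X X X . .
    . . . X X X . . .
    . . . X . . . . .

Answer: 49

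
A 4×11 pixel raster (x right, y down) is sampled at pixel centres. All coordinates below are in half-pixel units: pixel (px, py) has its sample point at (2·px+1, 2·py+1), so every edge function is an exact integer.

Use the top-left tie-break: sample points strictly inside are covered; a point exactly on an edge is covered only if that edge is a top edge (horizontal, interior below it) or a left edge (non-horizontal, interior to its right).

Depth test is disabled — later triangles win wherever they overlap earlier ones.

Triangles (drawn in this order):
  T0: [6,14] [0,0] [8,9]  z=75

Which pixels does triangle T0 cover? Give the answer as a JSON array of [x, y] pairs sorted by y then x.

T0:
  2·area = 58
  edge (6, 14)→(0, 0): d=(-6,-14) top-left  bias=+0
  edge (0, 0)→(8, 9): d=(8,9) right/bottom  bias=-1
  edge (8, 9)→(6, 14): d=(-2,5) right/bottom  bias=-1
    (1,2)@(3, 5): e=[12,13,33] → #
    (2,2)@(5, 5): e=[40,-5,23] → ·
    (1,3)@(3, 7): e=[0,29,29] → #  [on edge]
    (2,3)@(5, 7): e=[28,11,19] → #
    (3,3)@(7, 7): e=[56,-7,9] → ·
    (1,4)@(3, 9): e=[-12,45,25] → ·
    (2,4)@(5, 9): e=[16,27,15] → #
    (3,4)@(7, 9): e=[44,9,5] → #
    (2,5)@(5, 11): e=[4,43,11] → #
    (2,6)@(5, 13): e=[-8,59,7] → ·
    (3,6)@(7, 13): e=[20,41,-3] → ·
  covered (7 px):
    · · · ·
    · · · ·
    · # · ·
    · # # ·
    · · # #
    · · # #
    · · · ·
    · · · ·
    · · · ·
    · · · ·
    · · · ·

Final: [[1,2],[1,3],[2,3],[2,4],[3,4],[2,5],[3,5]]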